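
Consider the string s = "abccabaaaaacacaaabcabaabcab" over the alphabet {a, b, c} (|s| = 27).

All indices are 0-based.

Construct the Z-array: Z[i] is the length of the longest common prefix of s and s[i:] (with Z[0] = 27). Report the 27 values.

Z[0]=27
i=1: outside box; Z[1]=0
i=2: outside box; Z[2]=0
i=3: outside box; Z[3]=0
i=4: outside box; Z[4]=2 grow→box=[4,6)
i=5: min(r-i=1, Z[1]=0)=0; Z[5]=0
i=6: outside box; Z[6]=1 grow→box=[6,7)
i=7: outside box; Z[7]=1 grow→box=[7,8)
i=8: outside box; Z[8]=1 grow→box=[8,9)
i=9: outside box; Z[9]=1 grow→box=[9,10)
i=10: outside box; Z[10]=1 grow→box=[10,11)
i=11: outside box; Z[11]=0
i=12: outside box; Z[12]=1 grow→box=[12,13)
i=13: outside box; Z[13]=0
i=14: outside box; Z[14]=1 grow→box=[14,15)
i=15: outside box; Z[15]=1 grow→box=[15,16)
i=16: outside box; Z[16]=3 grow→box=[16,19)
i=17: min(r-i=2, Z[1]=0)=0; Z[17]=0
i=18: min(r-i=1, Z[2]=0)=0; Z[18]=0
i=19: outside box; Z[19]=2 grow→box=[19,21)
i=20: min(r-i=1, Z[1]=0)=0; Z[20]=0
i=21: outside box; Z[21]=1 grow→box=[21,22)
i=22: outside box; Z[22]=3 grow→box=[22,25)
i=23: min(r-i=2, Z[1]=0)=0; Z[23]=0
i=24: min(r-i=1, Z[2]=0)=0; Z[24]=0
i=25: outside box; Z[25]=2 grow→box=[25,27)
i=26: min(r-i=1, Z[1]=0)=0; Z[26]=0

[27, 0, 0, 0, 2, 0, 1, 1, 1, 1, 1, 0, 1, 0, 1, 1, 3, 0, 0, 2, 0, 1, 3, 0, 0, 2, 0]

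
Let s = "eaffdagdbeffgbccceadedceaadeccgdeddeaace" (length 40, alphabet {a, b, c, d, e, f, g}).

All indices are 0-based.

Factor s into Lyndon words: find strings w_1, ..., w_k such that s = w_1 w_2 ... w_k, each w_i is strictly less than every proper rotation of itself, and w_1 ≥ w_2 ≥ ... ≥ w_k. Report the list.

["e", "affdagdbeffgbccce", "adedce", "aadeccgdedde", "aace"]

emit factor 1: 'e' (i=0, period=1)
emit factor 2: 'affdagdbeffgbccce' (i=1, period=17)
emit factor 3: 'adedce' (i=18, period=6)
emit factor 4: 'aadeccgdedde' (i=24, period=12)
emit factor 5: 'aace' (i=36, period=4)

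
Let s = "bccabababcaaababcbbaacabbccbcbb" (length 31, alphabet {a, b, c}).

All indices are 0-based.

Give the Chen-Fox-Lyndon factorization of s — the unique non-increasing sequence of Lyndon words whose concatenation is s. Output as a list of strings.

emit factor 1: 'bcc' (i=0, period=3)
emit factor 2: 'abababc' (i=3, period=7)
emit factor 3: 'aaababcbbaacabbccbcbb' (i=10, period=21)

["bcc", "abababc", "aaababcbbaacabbccbcbb"]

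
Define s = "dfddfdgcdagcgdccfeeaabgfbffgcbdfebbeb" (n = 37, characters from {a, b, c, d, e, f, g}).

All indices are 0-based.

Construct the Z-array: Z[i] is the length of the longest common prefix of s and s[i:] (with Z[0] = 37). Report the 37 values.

[37, 0, 1, 3, 0, 1, 0, 0, 1, 0, 0, 0, 0, 1, 0, 0, 0, 0, 0, 0, 0, 0, 0, 0, 0, 0, 0, 0, 0, 0, 2, 0, 0, 0, 0, 0, 0]

Z[0]=37
i=1: outside box; Z[1]=0
i=2: outside box; Z[2]=1 extend→box=[2,3)
i=3: outside box; Z[3]=3 extend→box=[3,6)
i=4: min(r-i=2, Z[1]=0)=0; Z[4]=0
i=5: min(r-i=1, Z[2]=1)=1; Z[5]=1
i=6: outside box; Z[6]=0
i=7: outside box; Z[7]=0
i=8: outside box; Z[8]=1 extend→box=[8,9)
i=9: outside box; Z[9]=0
i=10: outside box; Z[10]=0
i=11: outside box; Z[11]=0
i=12: outside box; Z[12]=0
i=13: outside box; Z[13]=1 extend→box=[13,14)
i=14: outside box; Z[14]=0
i=15: outside box; Z[15]=0
i=16: outside box; Z[16]=0
i=17: outside box; Z[17]=0
i=18: outside box; Z[18]=0
i=19: outside box; Z[19]=0
i=20: outside box; Z[20]=0
i=21: outside box; Z[21]=0
i=22: outside box; Z[22]=0
i=23: outside box; Z[23]=0
i=24: outside box; Z[24]=0
i=25: outside box; Z[25]=0
i=26: outside box; Z[26]=0
i=27: outside box; Z[27]=0
i=28: outside box; Z[28]=0
i=29: outside box; Z[29]=0
i=30: outside box; Z[30]=2 extend→box=[30,32)
i=31: min(r-i=1, Z[1]=0)=0; Z[31]=0
i=32: outside box; Z[32]=0
i=33: outside box; Z[33]=0
i=34: outside box; Z[34]=0
i=35: outside box; Z[35]=0
i=36: outside box; Z[36]=0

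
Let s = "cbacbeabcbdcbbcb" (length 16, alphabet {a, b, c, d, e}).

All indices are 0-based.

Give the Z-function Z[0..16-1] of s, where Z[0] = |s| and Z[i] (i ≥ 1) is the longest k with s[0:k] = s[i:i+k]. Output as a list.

Z[0]=16
i=1: i≥r, start 0; Z[1]=0
i=2: i≥r, start 0; Z[2]=0
i=3: i≥r, start 0; Z[3]=2 scan→box=[3,5)
i=4: min(r-i=1, Z[1]=0)=0; Z[4]=0
i=5: i≥r, start 0; Z[5]=0
i=6: i≥r, start 0; Z[6]=0
i=7: i≥r, start 0; Z[7]=0
i=8: i≥r, start 0; Z[8]=2 scan→box=[8,10)
i=9: min(r-i=1, Z[1]=0)=0; Z[9]=0
i=10: i≥r, start 0; Z[10]=0
i=11: i≥r, start 0; Z[11]=2 scan→box=[11,13)
i=12: min(r-i=1, Z[1]=0)=0; Z[12]=0
i=13: i≥r, start 0; Z[13]=0
i=14: i≥r, start 0; Z[14]=2 scan→box=[14,16)
i=15: min(r-i=1, Z[1]=0)=0; Z[15]=0

[16, 0, 0, 2, 0, 0, 0, 0, 2, 0, 0, 2, 0, 0, 2, 0]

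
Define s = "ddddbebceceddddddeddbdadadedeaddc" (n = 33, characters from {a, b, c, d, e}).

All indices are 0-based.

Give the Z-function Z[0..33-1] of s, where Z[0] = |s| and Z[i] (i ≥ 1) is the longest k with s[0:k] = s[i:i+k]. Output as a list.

Z[0]=33
i=1: i≥r, start 0; Z[1]=3 grow→box=[1,4)
i=2: min(r-i=2, Z[1]=3)=2; Z[2]=2
i=3: min(r-i=1, Z[2]=2)=1; Z[3]=1
i=4: i≥r, start 0; Z[4]=0
i=5: i≥r, start 0; Z[5]=0
i=6: i≥r, start 0; Z[6]=0
i=7: i≥r, start 0; Z[7]=0
i=8: i≥r, start 0; Z[8]=0
i=9: i≥r, start 0; Z[9]=0
i=10: i≥r, start 0; Z[10]=0
i=11: i≥r, start 0; Z[11]=4 grow→box=[11,15)
i=12: min(r-i=3, Z[1]=3)=3; Z[12]=4 grow→box=[12,16)
i=13: min(r-i=3, Z[1]=3)=3; Z[13]=4 grow→box=[13,17)
i=14: min(r-i=3, Z[1]=3)=3; Z[14]=3
i=15: min(r-i=2, Z[2]=2)=2; Z[15]=2
i=16: min(r-i=1, Z[3]=1)=1; Z[16]=1
i=17: i≥r, start 0; Z[17]=0
i=18: i≥r, start 0; Z[18]=2 grow→box=[18,20)
i=19: min(r-i=1, Z[1]=3)=1; Z[19]=1
i=20: i≥r, start 0; Z[20]=0
i=21: i≥r, start 0; Z[21]=1 grow→box=[21,22)
i=22: i≥r, start 0; Z[22]=0
i=23: i≥r, start 0; Z[23]=1 grow→box=[23,24)
i=24: i≥r, start 0; Z[24]=0
i=25: i≥r, start 0; Z[25]=1 grow→box=[25,26)
i=26: i≥r, start 0; Z[26]=0
i=27: i≥r, start 0; Z[27]=1 grow→box=[27,28)
i=28: i≥r, start 0; Z[28]=0
i=29: i≥r, start 0; Z[29]=0
i=30: i≥r, start 0; Z[30]=2 grow→box=[30,32)
i=31: min(r-i=1, Z[1]=3)=1; Z[31]=1
i=32: i≥r, start 0; Z[32]=0

[33, 3, 2, 1, 0, 0, 0, 0, 0, 0, 0, 4, 4, 4, 3, 2, 1, 0, 2, 1, 0, 1, 0, 1, 0, 1, 0, 1, 0, 0, 2, 1, 0]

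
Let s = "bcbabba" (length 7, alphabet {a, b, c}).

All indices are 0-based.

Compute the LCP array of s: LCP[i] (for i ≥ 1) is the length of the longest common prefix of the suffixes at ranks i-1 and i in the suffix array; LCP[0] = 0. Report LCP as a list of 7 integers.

[0, 1, 0, 2, 1, 1, 0]

rank | idx | suffix
   0 |   6 | a
   1 |   3 | abba
   2 |   5 | ba
   3 |   2 | babba
   4 |   4 | bba
   5 |   0 | bcbabba
   6 |   1 | cbabba

SA = [6, 3, 5, 2, 4, 0, 1]
rank  pair      lcp
   1  s[6:],s[3:]  1  'a'
   2  s[3:],s[5:]  0  ''
   3  s[5:],s[2:]  2  'ba'
   4  s[2:],s[4:]  1  'b'
   5  s[4:],s[0:]  1  'b'
   6  s[0:],s[1:]  0  ''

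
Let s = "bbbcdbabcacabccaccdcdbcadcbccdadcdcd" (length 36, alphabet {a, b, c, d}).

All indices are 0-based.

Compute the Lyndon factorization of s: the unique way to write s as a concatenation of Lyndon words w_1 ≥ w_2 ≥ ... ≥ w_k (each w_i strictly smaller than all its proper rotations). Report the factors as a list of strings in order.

["bbbcd", "b", "abcacabccaccdcdbcadcbccdadcdcd"]

emit factor 1: 'bbbcd' (i=0, period=5)
emit factor 2: 'b' (i=5, period=1)
emit factor 3: 'abcacabccaccdcdbcadcbccdadcdcd' (i=6, period=30)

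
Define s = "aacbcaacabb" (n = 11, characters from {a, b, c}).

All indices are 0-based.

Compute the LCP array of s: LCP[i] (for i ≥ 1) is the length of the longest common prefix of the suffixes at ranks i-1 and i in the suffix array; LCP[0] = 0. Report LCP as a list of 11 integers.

rank→(start, suffix):
  0 → (5, 'aacabb')
  1 → (0, 'aacbcaacabb')
  2 → (8, 'abb')
  3 → (6, 'acabb')
  4 → (1, 'acbcaacabb')
  5 → (10, 'b')
  6 → (9, 'bb')
  7 → (3, 'bcaacabb')
  8 → (4, 'caacabb')
  9 → (7, 'cabb')
  10 → (2, 'cbcaacabb')

SA = [5, 0, 8, 6, 1, 10, 9, 3, 4, 7, 2]
i: (SA[i-1],SA[i]) lcp shared
  1: (5,0) 3 'aac'
  2: (0,8) 1 'a'
  3: (8,6) 1 'a'
  4: (6,1) 2 'ac'
  5: (1,10) 0 ''
  6: (10,9) 1 'b'
  7: (9,3) 1 'b'
  8: (3,4) 0 ''
  9: (4,7) 2 'ca'
  10: (7,2) 1 'c'

[0, 3, 1, 1, 2, 0, 1, 1, 0, 2, 1]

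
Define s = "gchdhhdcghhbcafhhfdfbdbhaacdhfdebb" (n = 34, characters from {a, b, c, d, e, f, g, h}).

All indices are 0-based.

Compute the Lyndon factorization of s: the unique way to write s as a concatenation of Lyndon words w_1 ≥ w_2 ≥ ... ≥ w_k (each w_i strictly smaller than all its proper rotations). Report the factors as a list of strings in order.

["g", "chdhhd", "cghh", "bc", "afhhfdfbdbh", "aacdhfdebb"]

emit factor 1: 'g' (i=0, period=1)
emit factor 2: 'chdhhd' (i=1, period=6)
emit factor 3: 'cghh' (i=7, period=4)
emit factor 4: 'bc' (i=11, period=2)
emit factor 5: 'afhhfdfbdbh' (i=13, period=11)
emit factor 6: 'aacdhfdebb' (i=24, period=10)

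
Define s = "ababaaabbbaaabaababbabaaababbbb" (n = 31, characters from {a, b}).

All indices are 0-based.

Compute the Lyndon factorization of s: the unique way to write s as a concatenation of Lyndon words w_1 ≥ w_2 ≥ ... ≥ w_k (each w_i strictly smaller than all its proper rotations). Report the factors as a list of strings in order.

emit factor 1: 'ab' (i=0, period=2)
emit factor 2: 'ab' (i=2, period=2)
emit factor 3: 'aaabbb' (i=4, period=6)
emit factor 4: 'aaabaababbabaaababbbb' (i=10, period=21)

["ab", "ab", "aaabbb", "aaabaababbabaaababbbb"]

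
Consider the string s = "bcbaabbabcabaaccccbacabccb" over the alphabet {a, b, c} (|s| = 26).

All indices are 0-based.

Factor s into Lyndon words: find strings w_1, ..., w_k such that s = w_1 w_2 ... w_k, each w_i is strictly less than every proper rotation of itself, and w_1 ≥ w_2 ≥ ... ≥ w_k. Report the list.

["bc", "b", "aabbabcabaaccccbacabccb"]

emit factor 1: 'bc' (i=0, period=2)
emit factor 2: 'b' (i=2, period=1)
emit factor 3: 'aabbabcabaaccccbacabccb' (i=3, period=23)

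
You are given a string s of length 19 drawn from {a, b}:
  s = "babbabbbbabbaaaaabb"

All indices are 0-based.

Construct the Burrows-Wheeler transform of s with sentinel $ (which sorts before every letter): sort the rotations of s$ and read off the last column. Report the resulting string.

bbaaaabbbbbb$baababa

rank  rotation              last
    0  $babbabbbbabbaaaaabb  b
    1  aaaaabb$babbabbbbabb  b
    2  aaaabb$babbabbbbabba  a
    3  aaabb$babbabbbbabbaa  a
    4  aabb$babbabbbbabbaaa  a
    5  abb$babbabbbbabbaaaa  a
    6  abbaaaaabb$babbabbbb  b
    7  abbabbbbabbaaaaabb$b  b
    8  abbbbabbaaaaabb$babb  b
    9  b$babbabbbbabbaaaaab  b
   10  baaaaabb$babbabbbbab  b
   11  babbaaaaabb$babbabbb  b
   12  babbabbbbabbaaaaabb$  $
   13  babbbbabbaaaaabb$bab  b
   14  bb$babbabbbbabbaaaaa  a
   15  bbaaaaabb$babbabbbba  a
   16  bbabbaaaaabb$babbabb  b
   17  bbabbbbabbaaaaabb$ba  a
   18  bbbabbaaaaabb$babbab  b
   19  bbbbabbaaaaabb$babba  a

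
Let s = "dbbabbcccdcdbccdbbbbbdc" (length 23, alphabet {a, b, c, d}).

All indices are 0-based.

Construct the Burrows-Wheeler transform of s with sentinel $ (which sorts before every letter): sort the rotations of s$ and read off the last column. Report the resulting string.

cbbddbbabbdbdbbccdc$ccbc

rank  rotation                  last
    0  $dbbabbcccdcdbccdbbbbbdc  c
    1  abbcccdcdbccdbbbbbdc$dbb  b
    2  babbcccdcdbccdbbbbbdc$db  b
    3  bbabbcccdcdbccdbbbbbdc$d  d
    4  bbbbbdc$dbbabbcccdcdbccd  d
    5  bbbbdc$dbbabbcccdcdbccdb  b
    6  bbbdc$dbbabbcccdcdbccdbb  b
    7  bbcccdcdbccdbbbbbdc$dbba  a
    8  bbdc$dbbabbcccdcdbccdbbb  b
    9  bcccdcdbccdbbbbbdc$dbbab  b
   10  bccdbbbbbdc$dbbabbcccdcd  d
   11  bdc$dbbabbcccdcdbccdbbbb  b
   12  c$dbbabbcccdcdbccdbbbbbd  d
   13  cccdcdbccdbbbbbdc$dbbabb  b
   14  ccdbbbbbdc$dbbabbcccdcdb  b
   15  ccdcdbccdbbbbbdc$dbbabbc  c
   16  cdbbbbbdc$dbbabbcccdcdbc  c
   17  cdbccdbbbbbdc$dbbabbcccd  d
   18  cdcdbccdbbbbbdc$dbbabbcc  c
   19  dbbabbcccdcdbccdbbbbbdc$  $
   20  dbbbbbdc$dbbabbcccdcdbcc  c
   21  dbccdbbbbbdc$dbbabbcccdc  c
   22  dc$dbbabbcccdcdbccdbbbbb  b
   23  dcdbccdbbbbbdc$dbbabbccc  c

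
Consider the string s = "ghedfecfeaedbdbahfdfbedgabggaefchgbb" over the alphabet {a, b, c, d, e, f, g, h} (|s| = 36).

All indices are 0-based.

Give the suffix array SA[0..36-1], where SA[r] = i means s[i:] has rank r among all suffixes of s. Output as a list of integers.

[24, 9, 28, 15, 35, 14, 34, 12, 20, 25, 6, 31, 13, 11, 18, 3, 22, 8, 5, 10, 2, 21, 29, 19, 30, 17, 7, 4, 23, 27, 33, 26, 0, 1, 16, 32]

rank→(start, suffix):
  0 → (24, 'abggaefchgbb')
  1 → (9, 'aedbdbahfdfbedgabggaefchgbb')
  2 → (28, 'aefchgbb')
  3 → (15, 'ahfdfbedgabggaefchgbb')
  4 → (35, 'b')
  5 → (14, 'bahfdfbedgabggaefchgbb')
  6 → (34, 'bb')
  7 → (12, 'bdbahfdfbedgabggaefchgbb')
  8 → (20, 'bedgabggaefchgbb')
  9 → (25, 'bggaefchgbb')
  10 → (6, 'cfeaedbdbahfdfbedgabggaefchgbb')
  11 → (31, 'chgbb')
  12 → (13, 'dbahfdfbedgabggaefchgbb')
  13 → (11, 'dbdbahfdfbedgabggaefchgbb')
  14 → (18, 'dfbedgabggaefchgbb')
  15 → (3, 'dfecfeaedbdbahfdfbedgabggaefchgbb')
  16 → (22, 'dgabggaefchgbb')
  17 → (8, 'eaedbdbahfdfbedgabggaefchgbb')
  18 → (5, 'ecfeaedbdbahfdfbedgabggaefchgbb')
  19 → (10, 'edbdbahfdfbedgabggaefchgbb')
  20 → (2, 'edfecfeaedbdbahfdfbedgabggaefchgbb')
  21 → (21, 'edgabggaefchgbb')
  22 → (29, 'efchgbb')
  23 → (19, 'fbedgabggaefchgbb')
  24 → (30, 'fchgbb')
  25 → (17, 'fdfbedgabggaefchgbb')
  26 → (7, 'feaedbdbahfdfbedgabggaefchgbb')
  27 → (4, 'fecfeaedbdbahfdfbedgabggaefchgbb')
  28 → (23, 'gabggaefchgbb')
  29 → (27, 'gaefchgbb')
  30 → (33, 'gbb')
  31 → (26, 'ggaefchgbb')
  32 → (0, 'ghedfecfeaedbdbahfdfbedgabggaefchgbb')
  33 → (1, 'hedfecfeaedbdbahfdfbedgabggaefchgbb')
  34 → (16, 'hfdfbedgabggaefchgbb')
  35 → (32, 'hgbb')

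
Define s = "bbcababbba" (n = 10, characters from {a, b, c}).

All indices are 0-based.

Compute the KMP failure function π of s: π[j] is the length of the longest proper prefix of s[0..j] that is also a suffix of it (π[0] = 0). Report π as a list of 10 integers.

[0, 1, 0, 0, 1, 0, 1, 2, 2, 0]

π[0] = 0
j=1 s[j]='b': π[1]=1 (border 'b')
j=2 s[j]='c': k: 1→0; π[2]=0 (border '')
j=3 s[j]='a': π[3]=0 (border '')
j=4 s[j]='b': π[4]=1 (border 'b')
j=5 s[j]='a': k: 1→0; π[5]=0 (border '')
j=6 s[j]='b': π[6]=1 (border 'b')
j=7 s[j]='b': π[7]=2 (border 'bb')
j=8 s[j]='b': k: 2→1; π[8]=2 (border 'bb')
j=9 s[j]='a': k: 2→1→0; π[9]=0 (border '')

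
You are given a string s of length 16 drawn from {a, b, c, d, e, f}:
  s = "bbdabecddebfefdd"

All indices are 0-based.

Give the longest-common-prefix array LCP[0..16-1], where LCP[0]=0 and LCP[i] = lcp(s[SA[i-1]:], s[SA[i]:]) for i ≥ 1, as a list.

rank→(start, suffix):
  0 → (3, 'abecddebfefdd')
  1 → (0, 'bbdabecddebfefdd')
  2 → (1, 'bdabecddebfefdd')
  3 → (4, 'becddebfefdd')
  4 → (10, 'bfefdd')
  5 → (6, 'cddebfefdd')
  6 → (15, 'd')
  7 → (2, 'dabecddebfefdd')
  8 → (14, 'dd')
  9 → (7, 'ddebfefdd')
  10 → (8, 'debfefdd')
  11 → (9, 'ebfefdd')
  12 → (5, 'ecddebfefdd')
  13 → (12, 'efdd')
  14 → (13, 'fdd')
  15 → (11, 'fefdd')

SA = [3, 0, 1, 4, 10, 6, 15, 2, 14, 7, 8, 9, 5, 12, 13, 11]
rank  pair      lcp
   1  s[3:],s[0:]  0  ''
   2  s[0:],s[1:]  1  'b'
   3  s[1:],s[4:]  1  'b'
   4  s[4:],s[10:]  1  'b'
   5  s[10:],s[6:]  0  ''
   6  s[6:],s[15:]  0  ''
   7  s[15:],s[2:]  1  'd'
   8  s[2:],s[14:]  1  'd'
   9  s[14:],s[7:]  2  'dd'
  10  s[7:],s[8:]  1  'd'
  11  s[8:],s[9:]  0  ''
  12  s[9:],s[5:]  1  'e'
  13  s[5:],s[12:]  1  'e'
  14  s[12:],s[13:]  0  ''
  15  s[13:],s[11:]  1  'f'

[0, 0, 1, 1, 1, 0, 0, 1, 1, 2, 1, 0, 1, 1, 0, 1]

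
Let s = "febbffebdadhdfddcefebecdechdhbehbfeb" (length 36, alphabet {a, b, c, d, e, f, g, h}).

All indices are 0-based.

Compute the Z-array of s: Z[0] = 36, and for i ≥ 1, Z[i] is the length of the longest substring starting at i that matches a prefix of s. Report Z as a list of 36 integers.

Z[0]=36
i=1: i≥r, start 0; Z[1]=0
i=2: i≥r, start 0; Z[2]=0
i=3: i≥r, start 0; Z[3]=0
i=4: i≥r, start 0; Z[4]=1 grow→box=[4,5)
i=5: i≥r, start 0; Z[5]=3 grow→box=[5,8)
i=6: min(r-i=2, Z[1]=0)=0; Z[6]=0
i=7: min(r-i=1, Z[2]=0)=0; Z[7]=0
i=8: i≥r, start 0; Z[8]=0
i=9: i≥r, start 0; Z[9]=0
i=10: i≥r, start 0; Z[10]=0
i=11: i≥r, start 0; Z[11]=0
i=12: i≥r, start 0; Z[12]=0
i=13: i≥r, start 0; Z[13]=1 grow→box=[13,14)
i=14: i≥r, start 0; Z[14]=0
i=15: i≥r, start 0; Z[15]=0
i=16: i≥r, start 0; Z[16]=0
i=17: i≥r, start 0; Z[17]=0
i=18: i≥r, start 0; Z[18]=3 grow→box=[18,21)
i=19: min(r-i=2, Z[1]=0)=0; Z[19]=0
i=20: min(r-i=1, Z[2]=0)=0; Z[20]=0
i=21: i≥r, start 0; Z[21]=0
i=22: i≥r, start 0; Z[22]=0
i=23: i≥r, start 0; Z[23]=0
i=24: i≥r, start 0; Z[24]=0
i=25: i≥r, start 0; Z[25]=0
i=26: i≥r, start 0; Z[26]=0
i=27: i≥r, start 0; Z[27]=0
i=28: i≥r, start 0; Z[28]=0
i=29: i≥r, start 0; Z[29]=0
i=30: i≥r, start 0; Z[30]=0
i=31: i≥r, start 0; Z[31]=0
i=32: i≥r, start 0; Z[32]=0
i=33: i≥r, start 0; Z[33]=3 grow→box=[33,36)
i=34: min(r-i=2, Z[1]=0)=0; Z[34]=0
i=35: min(r-i=1, Z[2]=0)=0; Z[35]=0

[36, 0, 0, 0, 1, 3, 0, 0, 0, 0, 0, 0, 0, 1, 0, 0, 0, 0, 3, 0, 0, 0, 0, 0, 0, 0, 0, 0, 0, 0, 0, 0, 0, 3, 0, 0]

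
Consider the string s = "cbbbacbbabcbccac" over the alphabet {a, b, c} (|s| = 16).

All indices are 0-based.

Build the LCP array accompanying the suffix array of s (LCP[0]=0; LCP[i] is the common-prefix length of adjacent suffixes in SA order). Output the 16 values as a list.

rank | idx | suffix
   0 |   8 | abcbccac
   1 |  14 | ac
   2 |   4 | acbbabcbccac
   3 |   7 | babcbccac
   4 |   3 | bacbbabcbccac
   5 |   6 | bbabcbccac
   6 |   2 | bbacbbabcbccac
   7 |   1 | bbbacbbabcbccac
   8 |   9 | bcbccac
   9 |  11 | bccac
  10 |  15 | c
  11 |  13 | cac
  12 |   5 | cbbabcbccac
  13 |   0 | cbbbacbbabcbccac
  14 |  10 | cbccac
  15 |  12 | ccac

SA = [8, 14, 4, 7, 3, 6, 2, 1, 9, 11, 15, 13, 5, 0, 10, 12]
[i] adj suffixes → lcp
  [1] 8/14 → 1 ('a')
  [2] 14/4 → 2 ('ac')
  [3] 4/7 → 0 ('')
  [4] 7/3 → 2 ('ba')
  [5] 3/6 → 1 ('b')
  [6] 6/2 → 3 ('bba')
  [7] 2/1 → 2 ('bb')
  [8] 1/9 → 1 ('b')
  [9] 9/11 → 2 ('bc')
  [10] 11/15 → 0 ('')
  [11] 15/13 → 1 ('c')
  [12] 13/5 → 1 ('c')
  [13] 5/0 → 3 ('cbb')
  [14] 0/10 → 2 ('cb')
  [15] 10/12 → 1 ('c')

[0, 1, 2, 0, 2, 1, 3, 2, 1, 2, 0, 1, 1, 3, 2, 1]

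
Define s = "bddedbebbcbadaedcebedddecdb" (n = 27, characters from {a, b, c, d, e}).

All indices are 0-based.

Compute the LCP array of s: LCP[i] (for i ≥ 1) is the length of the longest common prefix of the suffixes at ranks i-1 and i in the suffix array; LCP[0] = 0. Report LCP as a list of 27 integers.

[0, 1, 0, 1, 1, 1, 1, 1, 2, 0, 1, 1, 0, 1, 2, 1, 1, 2, 3, 1, 2, 0, 2, 1, 1, 2, 2]

rank→(start, suffix):
  0 → (11, 'adaedcebedddecdb')
  1 → (13, 'aedcebedddecdb')
  2 → (26, 'b')
  3 → (10, 'badaedcebedddecdb')
  4 → (7, 'bbcbadaedcebedddecdb')
  5 → (8, 'bcbadaedcebedddecdb')
  6 → (0, 'bddedbebbcbadaedcebedddecdb')
  7 → (5, 'bebbcbadaedcebedddecdb')
  8 → (18, 'bedddecdb')
  9 → (9, 'cbadaedcebedddecdb')
  10 → (24, 'cdb')
  11 → (16, 'cebedddecdb')
  12 → (12, 'daedcebedddecdb')
  13 → (25, 'db')
  14 → (4, 'dbebbcbadaedcebedddecdb')
  15 → (15, 'dcebedddecdb')
  16 → (20, 'dddecdb')
  17 → (21, 'ddecdb')
  18 → (1, 'ddedbebbcbadaedcebedddecdb')
  19 → (22, 'decdb')
  20 → (2, 'dedbebbcbadaedcebedddecdb')
  21 → (6, 'ebbcbadaedcebedddecdb')
  22 → (17, 'ebedddecdb')
  23 → (23, 'ecdb')
  24 → (3, 'edbebbcbadaedcebedddecdb')
  25 → (14, 'edcebedddecdb')
  26 → (19, 'edddecdb')

SA = [11, 13, 26, 10, 7, 8, 0, 5, 18, 9, 24, 16, 12, 25, 4, 15, 20, 21, 1, 22, 2, 6, 17, 23, 3, 14, 19]
[i] adj suffixes → lcp
  [1] 11/13 → 1 ('a')
  [2] 13/26 → 0 ('')
  [3] 26/10 → 1 ('b')
  [4] 10/7 → 1 ('b')
  [5] 7/8 → 1 ('b')
  [6] 8/0 → 1 ('b')
  [7] 0/5 → 1 ('b')
  [8] 5/18 → 2 ('be')
  [9] 18/9 → 0 ('')
  [10] 9/24 → 1 ('c')
  [11] 24/16 → 1 ('c')
  [12] 16/12 → 0 ('')
  [13] 12/25 → 1 ('d')
  [14] 25/4 → 2 ('db')
  [15] 4/15 → 1 ('d')
  [16] 15/20 → 1 ('d')
  [17] 20/21 → 2 ('dd')
  [18] 21/1 → 3 ('dde')
  [19] 1/22 → 1 ('d')
  [20] 22/2 → 2 ('de')
  [21] 2/6 → 0 ('')
  [22] 6/17 → 2 ('eb')
  [23] 17/23 → 1 ('e')
  [24] 23/3 → 1 ('e')
  [25] 3/14 → 2 ('ed')
  [26] 14/19 → 2 ('ed')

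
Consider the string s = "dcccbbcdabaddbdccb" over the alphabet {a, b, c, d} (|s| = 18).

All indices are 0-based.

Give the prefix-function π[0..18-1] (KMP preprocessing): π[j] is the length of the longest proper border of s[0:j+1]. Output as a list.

[0, 0, 0, 0, 0, 0, 0, 1, 0, 0, 0, 1, 1, 0, 1, 2, 3, 0]

π[0] = 0
j=1 s[j]='c': π[1]=0 (border '')
j=2 s[j]='c': π[2]=0 (border '')
j=3 s[j]='c': π[3]=0 (border '')
j=4 s[j]='b': π[4]=0 (border '')
j=5 s[j]='b': π[5]=0 (border '')
j=6 s[j]='c': π[6]=0 (border '')
j=7 s[j]='d': π[7]=1 (border 'd')
j=8 s[j]='a': k: 1→0; π[8]=0 (border '')
j=9 s[j]='b': π[9]=0 (border '')
j=10 s[j]='a': π[10]=0 (border '')
j=11 s[j]='d': π[11]=1 (border 'd')
j=12 s[j]='d': k: 1→0; π[12]=1 (border 'd')
j=13 s[j]='b': k: 1→0; π[13]=0 (border '')
j=14 s[j]='d': π[14]=1 (border 'd')
j=15 s[j]='c': π[15]=2 (border 'dc')
j=16 s[j]='c': π[16]=3 (border 'dcc')
j=17 s[j]='b': k: 3→0; π[17]=0 (border '')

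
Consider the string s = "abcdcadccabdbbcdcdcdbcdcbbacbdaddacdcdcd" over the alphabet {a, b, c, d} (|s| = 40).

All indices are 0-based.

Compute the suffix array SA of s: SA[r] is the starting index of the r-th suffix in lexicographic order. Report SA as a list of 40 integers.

[0, 9, 26, 33, 5, 30, 25, 24, 12, 1, 20, 13, 28, 10, 8, 4, 23, 27, 7, 38, 18, 2, 21, 36, 16, 34, 14, 39, 32, 29, 11, 19, 3, 22, 6, 37, 17, 35, 15, 31]

sorted suffixes:
  #0 SA[0]=0  'abcdcadccabdbbcdcdcdbcdcbbacbdaddacdcdcd'
  #1 SA[1]=9  'abdbbcdcdcdbcdcbbacbdaddacdcdcd'
  #2 SA[2]=26  'acbdaddacdcdcd'
  #3 SA[3]=33  'acdcdcd'
  #4 SA[4]=5  'adccabdbbcdcdcdbcdcbbacbdaddacdcdcd'
  #5 SA[5]=30  'addacdcdcd'
  #6 SA[6]=25  'bacbdaddacdcdcd'
  #7 SA[7]=24  'bbacbdaddacdcdcd'
  #8 SA[8]=12  'bbcdcdcdbcdcbbacbdaddacdcdcd'
  #9 SA[9]=1  'bcdcadccabdbbcdcdcdbcdcbbacbdaddacdcdcd'
  #10 SA[10]=20  'bcdcbbacbdaddacdcdcd'
  #11 SA[11]=13  'bcdcdcdbcdcbbacbdaddacdcdcd'
  #12 SA[12]=28  'bdaddacdcdcd'
  #13 SA[13]=10  'bdbbcdcdcdbcdcbbacbdaddacdcdcd'
  #14 SA[14]=8  'cabdbbcdcdcdbcdcbbacbdaddacdcdcd'
  #15 SA[15]=4  'cadccabdbbcdcdcdbcdcbbacbdaddacdcdcd'
  #16 SA[16]=23  'cbbacbdaddacdcdcd'
  #17 SA[17]=27  'cbdaddacdcdcd'
  #18 SA[18]=7  'ccabdbbcdcdcdbcdcbbacbdaddacdcdcd'
  #19 SA[19]=38  'cd'
  #20 SA[20]=18  'cdbcdcbbacbdaddacdcdcd'
  #21 SA[21]=2  'cdcadccabdbbcdcdcdbcdcbbacbdaddacdcdcd'
  #22 SA[22]=21  'cdcbbacbdaddacdcdcd'
  #23 SA[23]=36  'cdcd'
  #24 SA[24]=16  'cdcdbcdcbbacbdaddacdcdcd'
  #25 SA[25]=34  'cdcdcd'
  #26 SA[26]=14  'cdcdcdbcdcbbacbdaddacdcdcd'
  #27 SA[27]=39  'd'
  #28 SA[28]=32  'dacdcdcd'
  #29 SA[29]=29  'daddacdcdcd'
  #30 SA[30]=11  'dbbcdcdcdbcdcbbacbdaddacdcdcd'
  #31 SA[31]=19  'dbcdcbbacbdaddacdcdcd'
  #32 SA[32]=3  'dcadccabdbbcdcdcdbcdcbbacbdaddacdcdcd'
  #33 SA[33]=22  'dcbbacbdaddacdcdcd'
  #34 SA[34]=6  'dccabdbbcdcdcdbcdcbbacbdaddacdcdcd'
  #35 SA[35]=37  'dcd'
  #36 SA[36]=17  'dcdbcdcbbacbdaddacdcdcd'
  #37 SA[37]=35  'dcdcd'
  #38 SA[38]=15  'dcdcdbcdcbbacbdaddacdcdcd'
  #39 SA[39]=31  'ddacdcdcd'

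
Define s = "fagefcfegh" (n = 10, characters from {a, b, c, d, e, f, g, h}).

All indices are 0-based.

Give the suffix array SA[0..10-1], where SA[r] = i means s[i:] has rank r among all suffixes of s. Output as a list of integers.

[1, 5, 3, 7, 0, 4, 6, 2, 8, 9]

rank | idx | suffix
   0 |   1 | agefcfegh
   1 |   5 | cfegh
   2 |   3 | efcfegh
   3 |   7 | egh
   4 |   0 | fagefcfegh
   5 |   4 | fcfegh
   6 |   6 | fegh
   7 |   2 | gefcfegh
   8 |   8 | gh
   9 |   9 | h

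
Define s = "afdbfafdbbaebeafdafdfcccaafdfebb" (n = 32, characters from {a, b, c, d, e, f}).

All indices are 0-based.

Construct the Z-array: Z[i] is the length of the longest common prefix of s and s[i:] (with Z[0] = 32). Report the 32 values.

Z[0]=32
i=1: outside box; Z[1]=0
i=2: outside box; Z[2]=0
i=3: outside box; Z[3]=0
i=4: outside box; Z[4]=0
i=5: outside box; Z[5]=4 scan→box=[5,9)
i=6: min(r-i=3, Z[1]=0)=0; Z[6]=0
i=7: min(r-i=2, Z[2]=0)=0; Z[7]=0
i=8: min(r-i=1, Z[3]=0)=0; Z[8]=0
i=9: outside box; Z[9]=0
i=10: outside box; Z[10]=1 scan→box=[10,11)
i=11: outside box; Z[11]=0
i=12: outside box; Z[12]=0
i=13: outside box; Z[13]=0
i=14: outside box; Z[14]=3 scan→box=[14,17)
i=15: min(r-i=2, Z[1]=0)=0; Z[15]=0
i=16: min(r-i=1, Z[2]=0)=0; Z[16]=0
i=17: outside box; Z[17]=3 scan→box=[17,20)
i=18: min(r-i=2, Z[1]=0)=0; Z[18]=0
i=19: min(r-i=1, Z[2]=0)=0; Z[19]=0
i=20: outside box; Z[20]=0
i=21: outside box; Z[21]=0
i=22: outside box; Z[22]=0
i=23: outside box; Z[23]=0
i=24: outside box; Z[24]=1 scan→box=[24,25)
i=25: outside box; Z[25]=3 scan→box=[25,28)
i=26: min(r-i=2, Z[1]=0)=0; Z[26]=0
i=27: min(r-i=1, Z[2]=0)=0; Z[27]=0
i=28: outside box; Z[28]=0
i=29: outside box; Z[29]=0
i=30: outside box; Z[30]=0
i=31: outside box; Z[31]=0

[32, 0, 0, 0, 0, 4, 0, 0, 0, 0, 1, 0, 0, 0, 3, 0, 0, 3, 0, 0, 0, 0, 0, 0, 1, 3, 0, 0, 0, 0, 0, 0]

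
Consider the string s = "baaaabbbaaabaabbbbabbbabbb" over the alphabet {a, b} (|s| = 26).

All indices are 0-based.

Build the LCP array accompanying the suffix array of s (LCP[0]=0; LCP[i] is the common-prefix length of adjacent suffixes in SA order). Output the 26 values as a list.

sorted suffixes:
  #0 SA[0]=1  'aaaabbbaaabaabbbbabbbabbb'
  #1 SA[1]=8  'aaabaabbbbabbbabbb'
  #2 SA[2]=2  'aaabbbaaabaabbbbabbbabbb'
  #3 SA[3]=9  'aabaabbbbabbbabbb'
  #4 SA[4]=3  'aabbbaaabaabbbbabbbabbb'
  #5 SA[5]=12  'aabbbbabbbabbb'
  #6 SA[6]=10  'abaabbbbabbbabbb'
  #7 SA[7]=22  'abbb'
  #8 SA[8]=4  'abbbaaabaabbbbabbbabbb'
  #9 SA[9]=18  'abbbabbb'
  #10 SA[10]=13  'abbbbabbbabbb'
  #11 SA[11]=25  'b'
  #12 SA[12]=0  'baaaabbbaaabaabbbbabbbabbb'
  #13 SA[13]=7  'baaabaabbbbabbbabbb'
  #14 SA[14]=11  'baabbbbabbbabbb'
  #15 SA[15]=21  'babbb'
  #16 SA[16]=17  'babbbabbb'
  #17 SA[17]=24  'bb'
  #18 SA[18]=6  'bbaaabaabbbbabbbabbb'
  #19 SA[19]=20  'bbabbb'
  #20 SA[20]=16  'bbabbbabbb'
  #21 SA[21]=23  'bbb'
  #22 SA[22]=5  'bbbaaabaabbbbabbbabbb'
  #23 SA[23]=19  'bbbabbb'
  #24 SA[24]=15  'bbbabbbabbb'
  #25 SA[25]=14  'bbbbabbbabbb'

SA = [1, 8, 2, 9, 3, 12, 10, 22, 4, 18, 13, 25, 0, 7, 11, 21, 17, 24, 6, 20, 16, 23, 5, 19, 15, 14]
[i] adj suffixes → lcp
  [1] 1/8 → 3 ('aaa')
  [2] 8/2 → 4 ('aaab')
  [3] 2/9 → 2 ('aa')
  [4] 9/3 → 3 ('aab')
  [5] 3/12 → 5 ('aabbb')
  [6] 12/10 → 1 ('a')
  [7] 10/22 → 2 ('ab')
  [8] 22/4 → 4 ('abbb')
  [9] 4/18 → 5 ('abbba')
  [10] 18/13 → 4 ('abbb')
  [11] 13/25 → 0 ('')
  [12] 25/0 → 1 ('b')
  [13] 0/7 → 4 ('baaa')
  [14] 7/11 → 3 ('baa')
  [15] 11/21 → 2 ('ba')
  [16] 21/17 → 5 ('babbb')
  [17] 17/24 → 1 ('b')
  [18] 24/6 → 2 ('bb')
  [19] 6/20 → 3 ('bba')
  [20] 20/16 → 6 ('bbabbb')
  [21] 16/23 → 2 ('bb')
  [22] 23/5 → 3 ('bbb')
  [23] 5/19 → 4 ('bbba')
  [24] 19/15 → 7 ('bbbabbb')
  [25] 15/14 → 3 ('bbb')

[0, 3, 4, 2, 3, 5, 1, 2, 4, 5, 4, 0, 1, 4, 3, 2, 5, 1, 2, 3, 6, 2, 3, 4, 7, 3]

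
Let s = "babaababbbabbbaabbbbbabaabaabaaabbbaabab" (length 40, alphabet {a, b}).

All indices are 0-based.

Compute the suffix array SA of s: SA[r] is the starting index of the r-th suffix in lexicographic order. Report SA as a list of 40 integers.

rank→(start, suffix):
  0 → (29, 'aaabbbaabab')
  1 → (26, 'aabaaabbbaabab')
  2 → (23, 'aabaabaaabbbaabab')
  3 → (35, 'aabab')
  4 → (3, 'aababbbabbbaabbbbbabaabaabaaabbbaabab')
  5 → (30, 'aabbbaabab')
  6 → (14, 'aabbbbbabaabaabaaabbbaabab')
  7 → (38, 'ab')
  8 → (27, 'abaaabbbaabab')
  9 → (24, 'abaabaaabbbaabab')
  10 → (21, 'abaabaabaaabbbaabab')
  11 → (1, 'abaababbbabbbaabbbbbabaabaabaaabbbaabab')
  12 → (36, 'abab')
  13 → (4, 'ababbbabbbaabbbbbabaabaabaaabbbaabab')
  14 → (31, 'abbbaabab')
  15 → (10, 'abbbaabbbbbabaabaabaaabbbaabab')
  16 → (6, 'abbbabbbaabbbbbabaabaabaaabbbaabab')
  17 → (15, 'abbbbbabaabaabaaabbbaabab')
  18 → (39, 'b')
  19 → (28, 'baaabbbaabab')
  20 → (25, 'baabaaabbbaabab')
  21 → (22, 'baabaabaaabbbaabab')
  22 → (34, 'baabab')
  23 → (2, 'baababbbabbbaabbbbbabaabaabaaabbbaabab')
  24 → (13, 'baabbbbbabaabaabaaabbbaabab')
  25 → (37, 'bab')
  26 → (20, 'babaabaabaaabbbaabab')
  27 → (0, 'babaababbbabbbaabbbbbabaabaabaaabbbaabab')
  28 → (9, 'babbbaabbbbbabaabaabaaabbbaabab')
  29 → (5, 'babbbabbbaabbbbbabaabaabaaabbbaabab')
  30 → (33, 'bbaabab')
  31 → (12, 'bbaabbbbbabaabaabaaabbbaabab')
  32 → (19, 'bbabaabaabaaabbbaabab')
  33 → (8, 'bbabbbaabbbbbabaabaabaaabbbaabab')
  34 → (32, 'bbbaabab')
  35 → (11, 'bbbaabbbbbabaabaabaaabbbaabab')
  36 → (18, 'bbbabaabaabaaabbbaabab')
  37 → (7, 'bbbabbbaabbbbbabaabaabaaabbbaabab')
  38 → (17, 'bbbbabaabaabaaabbbaabab')
  39 → (16, 'bbbbbabaabaabaaabbbaabab')

[29, 26, 23, 35, 3, 30, 14, 38, 27, 24, 21, 1, 36, 4, 31, 10, 6, 15, 39, 28, 25, 22, 34, 2, 13, 37, 20, 0, 9, 5, 33, 12, 19, 8, 32, 11, 18, 7, 17, 16]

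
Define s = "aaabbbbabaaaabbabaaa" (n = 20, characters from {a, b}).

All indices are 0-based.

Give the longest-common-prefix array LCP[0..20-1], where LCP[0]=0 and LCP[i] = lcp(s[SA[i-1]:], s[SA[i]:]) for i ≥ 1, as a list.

sorted suffixes:
  #0 SA[0]=19  'a'
  #1 SA[1]=18  'aa'
  #2 SA[2]=17  'aaa'
  #3 SA[3]=9  'aaaabbabaaa'
  #4 SA[4]=10  'aaabbabaaa'
  #5 SA[5]=0  'aaabbbbabaaaabbabaaa'
  #6 SA[6]=11  'aabbabaaa'
  #7 SA[7]=1  'aabbbbabaaaabbabaaa'
  #8 SA[8]=15  'abaaa'
  #9 SA[9]=7  'abaaaabbabaaa'
  #10 SA[10]=12  'abbabaaa'
  #11 SA[11]=2  'abbbbabaaaabbabaaa'
  #12 SA[12]=16  'baaa'
  #13 SA[13]=8  'baaaabbabaaa'
  #14 SA[14]=14  'babaaa'
  #15 SA[15]=6  'babaaaabbabaaa'
  #16 SA[16]=13  'bbabaaa'
  #17 SA[17]=5  'bbabaaaabbabaaa'
  #18 SA[18]=4  'bbbabaaaabbabaaa'
  #19 SA[19]=3  'bbbbabaaaabbabaaa'

SA = [19, 18, 17, 9, 10, 0, 11, 1, 15, 7, 12, 2, 16, 8, 14, 6, 13, 5, 4, 3]
[i] adj suffixes → lcp
  [1] 19/18 → 1 ('a')
  [2] 18/17 → 2 ('aa')
  [3] 17/9 → 3 ('aaa')
  [4] 9/10 → 3 ('aaa')
  [5] 10/0 → 5 ('aaabb')
  [6] 0/11 → 2 ('aa')
  [7] 11/1 → 4 ('aabb')
  [8] 1/15 → 1 ('a')
  [9] 15/7 → 5 ('abaaa')
  [10] 7/12 → 2 ('ab')
  [11] 12/2 → 3 ('abb')
  [12] 2/16 → 0 ('')
  [13] 16/8 → 4 ('baaa')
  [14] 8/14 → 2 ('ba')
  [15] 14/6 → 6 ('babaaa')
  [16] 6/13 → 1 ('b')
  [17] 13/5 → 7 ('bbabaaa')
  [18] 5/4 → 2 ('bb')
  [19] 4/3 → 3 ('bbb')

[0, 1, 2, 3, 3, 5, 2, 4, 1, 5, 2, 3, 0, 4, 2, 6, 1, 7, 2, 3]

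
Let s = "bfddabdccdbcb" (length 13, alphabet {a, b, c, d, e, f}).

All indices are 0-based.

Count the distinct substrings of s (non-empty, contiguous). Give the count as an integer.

83

sorted suffixes:
  #0 SA[0]=4  'abdccdbcb'
  #1 SA[1]=12  'b'
  #2 SA[2]=10  'bcb'
  #3 SA[3]=5  'bdccdbcb'
  #4 SA[4]=0  'bfddabdccdbcb'
  #5 SA[5]=11  'cb'
  #6 SA[6]=7  'ccdbcb'
  #7 SA[7]=8  'cdbcb'
  #8 SA[8]=3  'dabdccdbcb'
  #9 SA[9]=9  'dbcb'
  #10 SA[10]=6  'dccdbcb'
  #11 SA[11]=2  'ddabdccdbcb'
  #12 SA[12]=1  'fddabdccdbcb'

SA = [4, 12, 10, 5, 0, 11, 7, 8, 3, 9, 6, 2, 1]
i: (SA[i-1],SA[i]) lcp shared
  1: (4,12) 0 ''
  2: (12,10) 1 'b'
  3: (10,5) 1 'b'
  4: (5,0) 1 'b'
  5: (0,11) 0 ''
  6: (11,7) 1 'c'
  7: (7,8) 1 'c'
  8: (8,3) 0 ''
  9: (3,9) 1 'd'
  10: (9,6) 1 'd'
  11: (6,2) 1 'd'
  12: (2,1) 0 ''

n(n+1)/2 = 13·14/2 = 91
Σ LCP = 0 + 0 + 1 + 1 + 1 + 0 + 1 + 1 + 0 + 1 + 1 + 1 + 0 = 8
distinct = 91 − 8 = 83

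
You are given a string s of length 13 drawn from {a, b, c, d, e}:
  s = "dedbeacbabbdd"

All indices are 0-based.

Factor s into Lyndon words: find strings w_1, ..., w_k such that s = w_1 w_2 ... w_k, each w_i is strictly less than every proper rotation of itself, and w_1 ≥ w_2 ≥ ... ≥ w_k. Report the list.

["de", "d", "be", "acb", "abbdd"]

emit factor 1: 'de' (i=0, period=2)
emit factor 2: 'd' (i=2, period=1)
emit factor 3: 'be' (i=3, period=2)
emit factor 4: 'acb' (i=5, period=3)
emit factor 5: 'abbdd' (i=8, period=5)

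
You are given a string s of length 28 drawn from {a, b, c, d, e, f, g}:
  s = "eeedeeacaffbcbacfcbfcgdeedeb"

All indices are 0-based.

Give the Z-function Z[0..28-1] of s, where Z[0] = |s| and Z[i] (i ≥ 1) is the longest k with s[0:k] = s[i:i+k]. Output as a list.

Z[0]=28
i=1: fresh scan; Z[1]=2 grow→box=[1,3)
i=2: min(r-i=1, Z[1]=2)=1; Z[2]=1
i=3: fresh scan; Z[3]=0
i=4: fresh scan; Z[4]=2 grow→box=[4,6)
i=5: min(r-i=1, Z[1]=2)=1; Z[5]=1
i=6: fresh scan; Z[6]=0
i=7: fresh scan; Z[7]=0
i=8: fresh scan; Z[8]=0
i=9: fresh scan; Z[9]=0
i=10: fresh scan; Z[10]=0
i=11: fresh scan; Z[11]=0
i=12: fresh scan; Z[12]=0
i=13: fresh scan; Z[13]=0
i=14: fresh scan; Z[14]=0
i=15: fresh scan; Z[15]=0
i=16: fresh scan; Z[16]=0
i=17: fresh scan; Z[17]=0
i=18: fresh scan; Z[18]=0
i=19: fresh scan; Z[19]=0
i=20: fresh scan; Z[20]=0
i=21: fresh scan; Z[21]=0
i=22: fresh scan; Z[22]=0
i=23: fresh scan; Z[23]=2 grow→box=[23,25)
i=24: min(r-i=1, Z[1]=2)=1; Z[24]=1
i=25: fresh scan; Z[25]=0
i=26: fresh scan; Z[26]=1 grow→box=[26,27)
i=27: fresh scan; Z[27]=0

[28, 2, 1, 0, 2, 1, 0, 0, 0, 0, 0, 0, 0, 0, 0, 0, 0, 0, 0, 0, 0, 0, 0, 2, 1, 0, 1, 0]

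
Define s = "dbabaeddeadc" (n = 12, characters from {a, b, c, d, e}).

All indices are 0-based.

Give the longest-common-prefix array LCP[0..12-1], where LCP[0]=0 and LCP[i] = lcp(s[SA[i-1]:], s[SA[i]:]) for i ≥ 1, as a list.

rank→(start, suffix):
  0 → (2, 'abaeddeadc')
  1 → (9, 'adc')
  2 → (4, 'aeddeadc')
  3 → (1, 'babaeddeadc')
  4 → (3, 'baeddeadc')
  5 → (11, 'c')
  6 → (0, 'dbabaeddeadc')
  7 → (10, 'dc')
  8 → (6, 'ddeadc')
  9 → (7, 'deadc')
  10 → (8, 'eadc')
  11 → (5, 'eddeadc')

SA = [2, 9, 4, 1, 3, 11, 0, 10, 6, 7, 8, 5]
[i] adj suffixes → lcp
  [1] 2/9 → 1 ('a')
  [2] 9/4 → 1 ('a')
  [3] 4/1 → 0 ('')
  [4] 1/3 → 2 ('ba')
  [5] 3/11 → 0 ('')
  [6] 11/0 → 0 ('')
  [7] 0/10 → 1 ('d')
  [8] 10/6 → 1 ('d')
  [9] 6/7 → 1 ('d')
  [10] 7/8 → 0 ('')
  [11] 8/5 → 1 ('e')

[0, 1, 1, 0, 2, 0, 0, 1, 1, 1, 0, 1]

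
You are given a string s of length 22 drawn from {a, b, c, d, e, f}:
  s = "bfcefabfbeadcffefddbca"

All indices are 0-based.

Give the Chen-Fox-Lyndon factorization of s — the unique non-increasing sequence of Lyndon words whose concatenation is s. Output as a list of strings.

emit factor 1: 'bfcef' (i=0, period=5)
emit factor 2: 'abfbeadcffefddbc' (i=5, period=16)
emit factor 3: 'a' (i=21, period=1)

["bfcef", "abfbeadcffefddbc", "a"]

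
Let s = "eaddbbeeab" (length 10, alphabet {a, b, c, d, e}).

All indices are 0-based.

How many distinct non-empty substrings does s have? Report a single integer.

48

sorted suffixes:
  #0 SA[0]=8  'ab'
  #1 SA[1]=1  'addbbeeab'
  #2 SA[2]=9  'b'
  #3 SA[3]=4  'bbeeab'
  #4 SA[4]=5  'beeab'
  #5 SA[5]=3  'dbbeeab'
  #6 SA[6]=2  'ddbbeeab'
  #7 SA[7]=7  'eab'
  #8 SA[8]=0  'eaddbbeeab'
  #9 SA[9]=6  'eeab'

SA = [8, 1, 9, 4, 5, 3, 2, 7, 0, 6]
rank  pair      lcp
   1  s[8:],s[1:]  1  'a'
   2  s[1:],s[9:]  0  ''
   3  s[9:],s[4:]  1  'b'
   4  s[4:],s[5:]  1  'b'
   5  s[5:],s[3:]  0  ''
   6  s[3:],s[2:]  1  'd'
   7  s[2:],s[7:]  0  ''
   8  s[7:],s[0:]  2  'ea'
   9  s[0:],s[6:]  1  'e'

n(n+1)/2 = 10·11/2 = 55
Σ LCP = 0 + 1 + 0 + 1 + 1 + 0 + 1 + 0 + 2 + 1 = 7
distinct = 55 − 7 = 48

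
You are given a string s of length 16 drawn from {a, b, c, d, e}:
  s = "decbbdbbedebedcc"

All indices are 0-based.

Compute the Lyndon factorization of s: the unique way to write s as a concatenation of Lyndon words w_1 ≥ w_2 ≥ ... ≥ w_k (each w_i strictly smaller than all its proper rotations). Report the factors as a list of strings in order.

emit factor 1: 'de' (i=0, period=2)
emit factor 2: 'c' (i=2, period=1)
emit factor 3: 'bbdbbedebedcc' (i=3, period=13)

["de", "c", "bbdbbedebedcc"]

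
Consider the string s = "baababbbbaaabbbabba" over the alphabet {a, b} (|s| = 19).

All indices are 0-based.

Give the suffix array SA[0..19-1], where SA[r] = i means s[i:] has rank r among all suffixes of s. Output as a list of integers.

rank | idx | suffix
   0 |  18 | a
   1 |   9 | aaabbbabba
   2 |   1 | aababbbbaaabbbabba
   3 |  10 | aabbbabba
   4 |   2 | ababbbbaaabbbabba
   5 |  15 | abba
   6 |  11 | abbbabba
   7 |   4 | abbbbaaabbbabba
   8 |  17 | ba
   9 |   8 | baaabbbabba
  10 |   0 | baababbbbaaabbbabba
  11 |  14 | babba
  12 |   3 | babbbbaaabbbabba
  13 |  16 | bba
  14 |   7 | bbaaabbbabba
  15 |  13 | bbabba
  16 |   6 | bbbaaabbbabba
  17 |  12 | bbbabba
  18 |   5 | bbbbaaabbbabba

[18, 9, 1, 10, 2, 15, 11, 4, 17, 8, 0, 14, 3, 16, 7, 13, 6, 12, 5]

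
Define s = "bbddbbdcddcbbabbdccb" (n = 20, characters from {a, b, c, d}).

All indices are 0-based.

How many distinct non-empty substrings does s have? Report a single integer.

181

rank→(start, suffix):
  0 → (13, 'abbdccb')
  1 → (19, 'b')
  2 → (12, 'babbdccb')
  3 → (11, 'bbabbdccb')
  4 → (14, 'bbdccb')
  5 → (4, 'bbdcddcbbabbdccb')
  6 → (0, 'bbddbbdcddcbbabbdccb')
  7 → (15, 'bdccb')
  8 → (5, 'bdcddcbbabbdccb')
  9 → (1, 'bddbbdcddcbbabbdccb')
  10 → (18, 'cb')
  11 → (10, 'cbbabbdccb')
  12 → (17, 'ccb')
  13 → (7, 'cddcbbabbdccb')
  14 → (3, 'dbbdcddcbbabbdccb')
  15 → (9, 'dcbbabbdccb')
  16 → (16, 'dccb')
  17 → (6, 'dcddcbbabbdccb')
  18 → (2, 'ddbbdcddcbbabbdccb')
  19 → (8, 'ddcbbabbdccb')

SA = [13, 19, 12, 11, 14, 4, 0, 15, 5, 1, 18, 10, 17, 7, 3, 9, 16, 6, 2, 8]
rank  pair      lcp
   1  s[13:],s[19:]  0  ''
   2  s[19:],s[12:]  1  'b'
   3  s[12:],s[11:]  1  'b'
   4  s[11:],s[14:]  2  'bb'
   5  s[14:],s[4:]  4  'bbdc'
   6  s[4:],s[0:]  3  'bbd'
   7  s[0:],s[15:]  1  'b'
   8  s[15:],s[5:]  3  'bdc'
   9  s[5:],s[1:]  2  'bd'
  10  s[1:],s[18:]  0  ''
  11  s[18:],s[10:]  2  'cb'
  12  s[10:],s[17:]  1  'c'
  13  s[17:],s[7:]  1  'c'
  14  s[7:],s[3:]  0  ''
  15  s[3:],s[9:]  1  'd'
  16  s[9:],s[16:]  2  'dc'
  17  s[16:],s[6:]  2  'dc'
  18  s[6:],s[2:]  1  'd'
  19  s[2:],s[8:]  2  'dd'

n(n+1)/2 = 20·21/2 = 210
Σ LCP = 0 + 0 + 1 + 1 + 2 + 4 + 3 + 1 + 3 + 2 + 0 + 2 + 1 + 1 + 0 + 1 + 2 + 2 + 1 + 2 = 29
distinct = 210 − 29 = 181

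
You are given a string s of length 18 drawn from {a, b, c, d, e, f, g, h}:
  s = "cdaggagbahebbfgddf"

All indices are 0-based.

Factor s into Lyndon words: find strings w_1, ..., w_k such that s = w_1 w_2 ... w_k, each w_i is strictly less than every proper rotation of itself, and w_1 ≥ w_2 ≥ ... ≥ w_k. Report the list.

emit factor 1: 'cd' (i=0, period=2)
emit factor 2: 'agg' (i=2, period=3)
emit factor 3: 'agbahebbfgddf' (i=5, period=13)

["cd", "agg", "agbahebbfgddf"]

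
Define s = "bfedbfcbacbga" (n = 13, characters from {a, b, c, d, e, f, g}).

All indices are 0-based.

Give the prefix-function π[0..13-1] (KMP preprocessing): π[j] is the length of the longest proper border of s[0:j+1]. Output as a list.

π[0] = 0
j=1 s[j]='f': π[1]=0 (border '')
j=2 s[j]='e': π[2]=0 (border '')
j=3 s[j]='d': π[3]=0 (border '')
j=4 s[j]='b': π[4]=1 (border 'b')
j=5 s[j]='f': π[5]=2 (border 'bf')
j=6 s[j]='c': k: 2→0; π[6]=0 (border '')
j=7 s[j]='b': π[7]=1 (border 'b')
j=8 s[j]='a': k: 1→0; π[8]=0 (border '')
j=9 s[j]='c': π[9]=0 (border '')
j=10 s[j]='b': π[10]=1 (border 'b')
j=11 s[j]='g': k: 1→0; π[11]=0 (border '')
j=12 s[j]='a': π[12]=0 (border '')

[0, 0, 0, 0, 1, 2, 0, 1, 0, 0, 1, 0, 0]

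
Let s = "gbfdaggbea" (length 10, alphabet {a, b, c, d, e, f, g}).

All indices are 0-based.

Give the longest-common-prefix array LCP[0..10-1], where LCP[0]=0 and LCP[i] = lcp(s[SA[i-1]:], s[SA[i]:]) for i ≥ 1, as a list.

rank→(start, suffix):
  0 → (9, 'a')
  1 → (4, 'aggbea')
  2 → (7, 'bea')
  3 → (1, 'bfdaggbea')
  4 → (3, 'daggbea')
  5 → (8, 'ea')
  6 → (2, 'fdaggbea')
  7 → (6, 'gbea')
  8 → (0, 'gbfdaggbea')
  9 → (5, 'ggbea')

SA = [9, 4, 7, 1, 3, 8, 2, 6, 0, 5]
i: (SA[i-1],SA[i]) lcp shared
  1: (9,4) 1 'a'
  2: (4,7) 0 ''
  3: (7,1) 1 'b'
  4: (1,3) 0 ''
  5: (3,8) 0 ''
  6: (8,2) 0 ''
  7: (2,6) 0 ''
  8: (6,0) 2 'gb'
  9: (0,5) 1 'g'

[0, 1, 0, 1, 0, 0, 0, 0, 2, 1]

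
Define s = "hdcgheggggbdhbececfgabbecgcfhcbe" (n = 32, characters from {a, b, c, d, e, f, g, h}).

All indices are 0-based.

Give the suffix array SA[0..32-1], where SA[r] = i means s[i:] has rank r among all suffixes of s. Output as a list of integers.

sorted suffixes:
  #0 SA[0]=20  'abbecgcfhcbe'
  #1 SA[1]=21  'bbecgcfhcbe'
  #2 SA[2]=10  'bdhbececfgabbecgcfhcbe'
  #3 SA[3]=30  'be'
  #4 SA[4]=13  'bececfgabbecgcfhcbe'
  #5 SA[5]=22  'becgcfhcbe'
  #6 SA[6]=29  'cbe'
  #7 SA[7]=15  'cecfgabbecgcfhcbe'
  #8 SA[8]=17  'cfgabbecgcfhcbe'
  #9 SA[9]=26  'cfhcbe'
  #10 SA[10]=24  'cgcfhcbe'
  #11 SA[11]=2  'cgheggggbdhbececfgabbecgcfhcbe'
  #12 SA[12]=1  'dcgheggggbdhbececfgabbecgcfhcbe'
  #13 SA[13]=11  'dhbececfgabbecgcfhcbe'
  #14 SA[14]=31  'e'
  #15 SA[15]=14  'ececfgabbecgcfhcbe'
  #16 SA[16]=16  'ecfgabbecgcfhcbe'
  #17 SA[17]=23  'ecgcfhcbe'
  #18 SA[18]=5  'eggggbdhbececfgabbecgcfhcbe'
  #19 SA[19]=18  'fgabbecgcfhcbe'
  #20 SA[20]=27  'fhcbe'
  #21 SA[21]=19  'gabbecgcfhcbe'
  #22 SA[22]=9  'gbdhbececfgabbecgcfhcbe'
  #23 SA[23]=25  'gcfhcbe'
  #24 SA[24]=8  'ggbdhbececfgabbecgcfhcbe'
  #25 SA[25]=7  'gggbdhbececfgabbecgcfhcbe'
  #26 SA[26]=6  'ggggbdhbececfgabbecgcfhcbe'
  #27 SA[27]=3  'gheggggbdhbececfgabbecgcfhcbe'
  #28 SA[28]=12  'hbececfgabbecgcfhcbe'
  #29 SA[29]=28  'hcbe'
  #30 SA[30]=0  'hdcgheggggbdhbececfgabbecgcfhcbe'
  #31 SA[31]=4  'heggggbdhbececfgabbecgcfhcbe'

[20, 21, 10, 30, 13, 22, 29, 15, 17, 26, 24, 2, 1, 11, 31, 14, 16, 23, 5, 18, 27, 19, 9, 25, 8, 7, 6, 3, 12, 28, 0, 4]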